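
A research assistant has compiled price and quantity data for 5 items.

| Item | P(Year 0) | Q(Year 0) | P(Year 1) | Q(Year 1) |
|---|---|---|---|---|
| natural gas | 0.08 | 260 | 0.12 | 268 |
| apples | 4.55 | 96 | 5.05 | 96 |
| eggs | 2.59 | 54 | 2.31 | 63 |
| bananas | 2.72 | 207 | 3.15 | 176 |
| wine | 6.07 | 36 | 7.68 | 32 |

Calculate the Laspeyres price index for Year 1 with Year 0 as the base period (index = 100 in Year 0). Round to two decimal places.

Laspeyres price index uses base-period quantities as weights.
ΣP(Year 1)·Q(Year 0) = 0.12×260 + 5.05×96 + 2.31×54 + 3.15×207 + 7.68×36 = 31.2 + 484.8 + 124.74 + 652.05 + 276.48 = 1569.27
ΣP(Year 0)·Q(Year 0) = 0.08×260 + 4.55×96 + 2.59×54 + 2.72×207 + 6.07×36 = 20.8 + 436.8 + 139.86 + 563.04 + 218.52 = 1379.02
Index = 1569.27 / 1379.02 × 100 = 113.7960

113.80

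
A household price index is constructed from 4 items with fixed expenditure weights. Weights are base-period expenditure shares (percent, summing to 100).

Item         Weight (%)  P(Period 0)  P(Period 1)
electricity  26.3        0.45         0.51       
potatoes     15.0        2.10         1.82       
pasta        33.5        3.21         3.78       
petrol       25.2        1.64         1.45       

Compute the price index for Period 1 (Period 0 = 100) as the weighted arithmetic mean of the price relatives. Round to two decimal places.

electricity: 26.3 × (0.51/0.45) = 26.3 × 1.133333 = 29.8067
potatoes: 15.0 × (1.82/2.10) = 15.0 × 0.866667 = 13.0000
pasta: 33.5 × (3.78/3.21) = 33.5 × 1.177570 = 39.4486
petrol: 25.2 × (1.45/1.64) = 25.2 × 0.884146 = 22.2805
Index = Σ wᵢ·(p₁ᵢ/p₀ᵢ) = 29.8067 + 13.0000 + 39.4486 + 22.2805 = 104.5358

104.54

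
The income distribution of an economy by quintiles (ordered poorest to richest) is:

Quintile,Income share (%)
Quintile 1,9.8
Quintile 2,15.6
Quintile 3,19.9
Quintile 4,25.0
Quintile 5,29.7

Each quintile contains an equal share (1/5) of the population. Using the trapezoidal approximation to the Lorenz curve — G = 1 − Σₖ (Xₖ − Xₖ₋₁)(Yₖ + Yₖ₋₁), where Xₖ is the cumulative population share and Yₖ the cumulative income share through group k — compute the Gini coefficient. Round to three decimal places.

Cumulative income shares Yₖ: 0.0980, 0.2540, 0.4530, 0.7030, 1.0000
Σ (Xₖ−Xₖ₋₁)(Yₖ+Yₖ₋₁) = (1/5)(0.0980+0.0000) + (1/5)(0.2540+0.0980) + (1/5)(0.4530+0.2540) + (1/5)(0.7030+0.4530) + (1/5)(1.0000+0.7030)
  = 0.0196 + 0.0704 + 0.1414 + 0.2312 + 0.3406 = 0.8032
G = 1 − 0.8032 = 0.1968

0.197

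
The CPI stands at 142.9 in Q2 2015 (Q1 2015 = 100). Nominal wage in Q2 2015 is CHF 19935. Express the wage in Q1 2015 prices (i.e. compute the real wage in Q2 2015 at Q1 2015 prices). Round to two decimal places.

Real = Nominal ÷ (Index/100) = 19935 ÷ (142.9/100)
     = 19935 ÷ 1.429 = 13950.3149

13950.31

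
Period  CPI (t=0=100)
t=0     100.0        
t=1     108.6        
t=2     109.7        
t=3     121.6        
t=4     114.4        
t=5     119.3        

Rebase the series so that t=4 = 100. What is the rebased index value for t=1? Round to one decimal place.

Rebased(t=1) = 108.6 / 114.4 × 100 = 94.9301

94.9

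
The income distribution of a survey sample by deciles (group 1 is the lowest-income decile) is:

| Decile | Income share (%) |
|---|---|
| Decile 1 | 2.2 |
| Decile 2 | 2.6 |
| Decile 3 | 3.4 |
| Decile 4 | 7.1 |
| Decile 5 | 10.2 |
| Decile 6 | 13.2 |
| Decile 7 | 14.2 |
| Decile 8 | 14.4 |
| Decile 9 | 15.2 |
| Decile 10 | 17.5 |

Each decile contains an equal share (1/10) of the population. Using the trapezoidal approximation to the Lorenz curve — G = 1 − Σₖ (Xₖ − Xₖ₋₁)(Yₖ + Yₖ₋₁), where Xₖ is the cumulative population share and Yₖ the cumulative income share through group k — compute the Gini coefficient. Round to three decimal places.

0.305

Cumulative income shares Yₖ: 0.0220, 0.0480, 0.0820, 0.1530, 0.2550, 0.3870, 0.5290, 0.6730, 0.8250, 1.0000
Σ (Xₖ−Xₖ₋₁)(Yₖ+Yₖ₋₁) = (1/10)(0.0220+0.0000) + (1/10)(0.0480+0.0220) + (1/10)(0.0820+0.0480) + (1/10)(0.1530+0.0820) + (1/10)(0.2550+0.1530) + (1/10)(0.3870+0.2550) + (1/10)(0.5290+0.3870) + (1/10)(0.6730+0.5290) + (1/10)(0.8250+0.6730) + (1/10)(1.0000+0.8250)
  = 0.0022 + 0.0070 + 0.0130 + 0.0235 + 0.0408 + 0.0642 + 0.0916 + 0.1202 + 0.1498 + 0.1825 = 0.6948
G = 1 − 0.6948 = 0.3052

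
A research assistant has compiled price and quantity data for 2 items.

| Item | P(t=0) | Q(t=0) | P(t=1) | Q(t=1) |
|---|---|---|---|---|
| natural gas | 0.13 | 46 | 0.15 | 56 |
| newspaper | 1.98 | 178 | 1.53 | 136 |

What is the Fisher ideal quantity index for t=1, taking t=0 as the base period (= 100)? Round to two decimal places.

77.34

Laspeyres component (base-period weights):
ΣP(t=0)Q(t=1) = 0.13×56 + 1.98×136 = 7.28 + 269.28 = 276.56
ΣP(t=0)Q(t=0) = 0.13×46 + 1.98×178 = 5.98 + 352.44 = 358.42
L = 276.56 / 358.42 × 100 = 77.1609
Paasche component (current-period weights):
ΣP(t=1)Q(t=1) = 0.15×56 + 1.53×136 = 8.4 + 208.08 = 216.48
ΣP(t=1)Q(t=0) = 0.15×46 + 1.53×178 = 6.9 + 272.34 = 279.24
P = 216.48 / 279.24 × 100 = 77.5247
Fisher = √(L × P) = √(77.1609 × 77.5247) = 77.3426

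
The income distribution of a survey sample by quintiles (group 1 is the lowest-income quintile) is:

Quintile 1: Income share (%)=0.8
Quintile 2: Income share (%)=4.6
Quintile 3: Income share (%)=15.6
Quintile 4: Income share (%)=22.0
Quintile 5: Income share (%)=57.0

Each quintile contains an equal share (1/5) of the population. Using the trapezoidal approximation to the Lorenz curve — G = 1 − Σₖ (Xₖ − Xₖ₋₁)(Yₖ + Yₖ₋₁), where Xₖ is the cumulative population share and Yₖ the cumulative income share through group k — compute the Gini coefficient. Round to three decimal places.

Cumulative income shares Yₖ: 0.0080, 0.0540, 0.2100, 0.4300, 1.0000
Σ (Xₖ−Xₖ₋₁)(Yₖ+Yₖ₋₁) = (1/5)(0.0080+0.0000) + (1/5)(0.0540+0.0080) + (1/5)(0.2100+0.0540) + (1/5)(0.4300+0.2100) + (1/5)(1.0000+0.4300)
  = 0.0016 + 0.0124 + 0.0528 + 0.1280 + 0.2860 = 0.4808
G = 1 − 0.4808 = 0.5192

0.519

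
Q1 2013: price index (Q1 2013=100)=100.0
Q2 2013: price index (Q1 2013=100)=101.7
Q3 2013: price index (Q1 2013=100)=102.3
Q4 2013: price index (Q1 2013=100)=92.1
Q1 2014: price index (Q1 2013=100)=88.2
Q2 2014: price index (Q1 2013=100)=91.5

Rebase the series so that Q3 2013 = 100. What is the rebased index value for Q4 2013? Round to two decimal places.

90.03

Rebased(Q4 2013) = 92.1 / 102.3 × 100 = 90.0293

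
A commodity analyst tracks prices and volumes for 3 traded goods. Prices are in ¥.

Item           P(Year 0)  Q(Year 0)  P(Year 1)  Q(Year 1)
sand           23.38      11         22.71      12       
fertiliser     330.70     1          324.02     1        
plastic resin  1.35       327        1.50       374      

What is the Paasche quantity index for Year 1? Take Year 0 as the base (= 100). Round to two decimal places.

108.76

Paasche quantity index uses current-period prices as weights.
ΣP(Year 1)·Q(Year 1) = 22.71×12 + 324.02×1 + 1.50×374 = 272.52 + 324.02 + 561 = 1157.54
ΣP(Year 1)·Q(Year 0) = 22.71×11 + 324.02×1 + 1.50×327 = 249.81 + 324.02 + 490.5 = 1064.33
Index = 1157.54 / 1064.33 × 100 = 108.7576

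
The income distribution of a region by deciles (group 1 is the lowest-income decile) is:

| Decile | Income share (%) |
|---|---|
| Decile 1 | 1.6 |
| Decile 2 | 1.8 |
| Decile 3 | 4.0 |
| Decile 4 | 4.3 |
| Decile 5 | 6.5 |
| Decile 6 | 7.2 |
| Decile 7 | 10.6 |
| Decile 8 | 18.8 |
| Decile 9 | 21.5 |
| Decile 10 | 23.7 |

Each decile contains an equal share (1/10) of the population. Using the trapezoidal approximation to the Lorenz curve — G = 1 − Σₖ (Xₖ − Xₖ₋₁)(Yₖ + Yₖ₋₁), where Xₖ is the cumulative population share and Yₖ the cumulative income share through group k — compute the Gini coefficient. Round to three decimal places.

Cumulative income shares Yₖ: 0.0160, 0.0340, 0.0740, 0.1170, 0.1820, 0.2540, 0.3600, 0.5480, 0.7630, 1.0000
Σ (Xₖ−Xₖ₋₁)(Yₖ+Yₖ₋₁) = (1/10)(0.0160+0.0000) + (1/10)(0.0340+0.0160) + (1/10)(0.0740+0.0340) + (1/10)(0.1170+0.0740) + (1/10)(0.1820+0.1170) + (1/10)(0.2540+0.1820) + (1/10)(0.3600+0.2540) + (1/10)(0.5480+0.3600) + (1/10)(0.7630+0.5480) + (1/10)(1.0000+0.7630)
  = 0.0016 + 0.0050 + 0.0108 + 0.0191 + 0.0299 + 0.0436 + 0.0614 + 0.0908 + 0.1311 + 0.1763 = 0.5696
G = 1 − 0.5696 = 0.4304

0.430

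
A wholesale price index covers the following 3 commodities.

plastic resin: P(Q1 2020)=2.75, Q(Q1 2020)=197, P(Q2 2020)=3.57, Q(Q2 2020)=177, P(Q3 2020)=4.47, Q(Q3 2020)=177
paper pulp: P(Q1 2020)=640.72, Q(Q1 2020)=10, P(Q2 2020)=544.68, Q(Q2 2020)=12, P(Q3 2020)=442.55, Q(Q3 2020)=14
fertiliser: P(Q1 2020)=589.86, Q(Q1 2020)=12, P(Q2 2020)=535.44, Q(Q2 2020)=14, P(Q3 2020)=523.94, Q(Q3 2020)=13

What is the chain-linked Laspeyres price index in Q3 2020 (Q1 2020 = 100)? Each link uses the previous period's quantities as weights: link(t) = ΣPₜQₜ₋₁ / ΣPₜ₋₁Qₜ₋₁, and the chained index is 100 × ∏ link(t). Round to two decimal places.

Link Q1 2020→Q2 2020:
ΣP(Q2 2020)Q(Q1 2020) = 3.57×197 + 544.68×10 + 535.44×12 = 703.29 + 5446.8 + 6425.28 = 12575.37
ΣP(Q1 2020)Q(Q1 2020) = 2.75×197 + 640.72×10 + 589.86×12 = 541.75 + 6407.2 + 7078.32 = 14027.27
link = 12575.37/14027.27 = 0.896494
Link Q2 2020→Q3 2020:
ΣP(Q3 2020)Q(Q2 2020) = 4.47×177 + 442.55×12 + 523.94×14 = 791.19 + 5310.6 + 7335.16 = 13436.95
ΣP(Q2 2020)Q(Q2 2020) = 3.57×177 + 544.68×12 + 535.44×14 = 631.89 + 6536.16 + 7496.16 = 14664.21
link = 13436.95/14664.21 = 0.916309
Chained index = 100 × 0.896494 × 0.916309 = 82.1466

82.15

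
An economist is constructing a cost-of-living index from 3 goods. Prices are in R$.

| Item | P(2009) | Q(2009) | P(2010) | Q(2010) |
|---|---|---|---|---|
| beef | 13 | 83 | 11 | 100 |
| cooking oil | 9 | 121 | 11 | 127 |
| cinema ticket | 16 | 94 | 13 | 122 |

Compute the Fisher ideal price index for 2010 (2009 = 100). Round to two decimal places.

93.64

Laspeyres component (base-period weights):
ΣP(2010)Q(2009) = 11×83 + 11×121 + 13×94 = 913 + 1331 + 1222 = 3466
ΣP(2009)Q(2009) = 13×83 + 9×121 + 16×94 = 1079 + 1089 + 1504 = 3672
L = 3466 / 3672 × 100 = 94.3900
Paasche component (current-period weights):
ΣP(2010)Q(2010) = 11×100 + 11×127 + 13×122 = 1100 + 1397 + 1586 = 4083
ΣP(2009)Q(2010) = 13×100 + 9×127 + 16×122 = 1300 + 1143 + 1952 = 4395
P = 4083 / 4395 × 100 = 92.9010
Fisher = √(L × P) = √(94.3900 × 92.9010) = 93.6425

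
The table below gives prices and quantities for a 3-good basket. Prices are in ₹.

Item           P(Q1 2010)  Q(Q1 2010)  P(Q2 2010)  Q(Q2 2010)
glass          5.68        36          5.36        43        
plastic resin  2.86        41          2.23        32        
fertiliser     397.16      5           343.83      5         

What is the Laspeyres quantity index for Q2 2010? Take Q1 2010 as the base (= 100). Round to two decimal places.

100.61

Laspeyres quantity index uses base-period prices as weights.
ΣP(Q1 2010)·Q(Q2 2010) = 5.68×43 + 2.86×32 + 397.16×5 = 244.24 + 91.52 + 1985.8 = 2321.56
ΣP(Q1 2010)·Q(Q1 2010) = 5.68×36 + 2.86×41 + 397.16×5 = 204.48 + 117.26 + 1985.8 = 2307.54
Index = 2321.56 / 2307.54 × 100 = 100.6076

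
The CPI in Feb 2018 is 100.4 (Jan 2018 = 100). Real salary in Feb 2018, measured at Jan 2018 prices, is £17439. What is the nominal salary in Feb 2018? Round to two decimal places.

17508.76

Nominal = Real × (Index/100) = 17439 × (100.4/100)
        = 17439 × 1.004 = 17508.7560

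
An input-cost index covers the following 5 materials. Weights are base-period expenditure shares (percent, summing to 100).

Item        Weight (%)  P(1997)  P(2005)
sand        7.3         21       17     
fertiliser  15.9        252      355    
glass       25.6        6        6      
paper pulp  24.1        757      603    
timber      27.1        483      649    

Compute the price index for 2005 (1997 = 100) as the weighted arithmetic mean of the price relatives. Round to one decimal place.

109.5

sand: 7.3 × (17/21) = 7.3 × 0.809524 = 5.9095
fertiliser: 15.9 × (355/252) = 15.9 × 1.408730 = 22.3988
glass: 25.6 × (6/6) = 25.6 × 1.000000 = 25.6000
paper pulp: 24.1 × (603/757) = 24.1 × 0.796565 = 19.1972
timber: 27.1 × (649/483) = 27.1 × 1.343685 = 36.4139
Index = Σ wᵢ·(p₁ᵢ/p₀ᵢ) = 5.9095 + 22.3988 + 25.6000 + 19.1972 + 36.4139 = 109.5194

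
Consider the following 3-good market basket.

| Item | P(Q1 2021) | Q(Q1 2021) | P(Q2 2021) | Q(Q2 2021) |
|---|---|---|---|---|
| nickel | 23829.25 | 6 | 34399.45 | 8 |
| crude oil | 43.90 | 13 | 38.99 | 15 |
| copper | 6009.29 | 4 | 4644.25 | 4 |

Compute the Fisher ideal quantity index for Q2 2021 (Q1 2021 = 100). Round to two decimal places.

129.51

Laspeyres component (base-period weights):
ΣP(Q1 2021)Q(Q2 2021) = 23829.25×8 + 43.90×15 + 6009.29×4 = 190634 + 658.5 + 24037.16 = 215329.66
ΣP(Q1 2021)Q(Q1 2021) = 23829.25×6 + 43.90×13 + 6009.29×4 = 142975.5 + 570.7 + 24037.16 = 167583.36
L = 215329.66 / 167583.36 × 100 = 128.4911
Paasche component (current-period weights):
ΣP(Q2 2021)Q(Q2 2021) = 34399.45×8 + 38.99×15 + 4644.25×4 = 275195.6 + 584.85 + 18577 = 294357.45
ΣP(Q2 2021)Q(Q1 2021) = 34399.45×6 + 38.99×13 + 4644.25×4 = 206396.7 + 506.87 + 18577 = 225480.57
P = 294357.45 / 225480.57 × 100 = 130.5467
Fisher = √(L × P) = √(128.4911 × 130.5467) = 129.5148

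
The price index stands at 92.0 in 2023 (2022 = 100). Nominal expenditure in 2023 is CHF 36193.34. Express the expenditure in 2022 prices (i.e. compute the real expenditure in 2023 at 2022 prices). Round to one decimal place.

39340.6

Real = Nominal ÷ (Index/100) = 36193.34 ÷ (92.0/100)
     = 36193.34 ÷ 0.920 = 39340.5870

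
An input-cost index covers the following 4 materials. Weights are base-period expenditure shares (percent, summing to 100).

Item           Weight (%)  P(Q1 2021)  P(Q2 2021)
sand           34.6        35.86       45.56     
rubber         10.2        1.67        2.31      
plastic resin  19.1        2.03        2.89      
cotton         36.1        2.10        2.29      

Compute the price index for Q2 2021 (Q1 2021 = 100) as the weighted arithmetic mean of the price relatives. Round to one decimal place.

sand: 34.6 × (45.56/35.86) = 34.6 × 1.270496 = 43.9592
rubber: 10.2 × (2.31/1.67) = 10.2 × 1.383234 = 14.1090
plastic resin: 19.1 × (2.89/2.03) = 19.1 × 1.423645 = 27.1916
cotton: 36.1 × (2.29/2.10) = 36.1 × 1.090476 = 39.3662
Index = Σ wᵢ·(p₁ᵢ/p₀ᵢ) = 43.9592 + 14.1090 + 27.1916 + 39.3662 = 124.6260

124.6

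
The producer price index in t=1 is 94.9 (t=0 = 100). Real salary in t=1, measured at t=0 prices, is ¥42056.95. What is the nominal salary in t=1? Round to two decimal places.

Nominal = Real × (Index/100) = 42056.95 × (94.9/100)
        = 42056.95 × 0.949 = 39912.0456

39912.05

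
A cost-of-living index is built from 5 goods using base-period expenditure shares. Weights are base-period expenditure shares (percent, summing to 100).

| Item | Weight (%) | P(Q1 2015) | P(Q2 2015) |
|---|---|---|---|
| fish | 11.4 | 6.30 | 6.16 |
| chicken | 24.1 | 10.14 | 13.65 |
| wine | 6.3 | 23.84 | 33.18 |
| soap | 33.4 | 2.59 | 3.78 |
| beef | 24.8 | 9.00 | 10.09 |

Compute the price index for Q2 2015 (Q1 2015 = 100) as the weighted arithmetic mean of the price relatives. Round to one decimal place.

fish: 11.4 × (6.16/6.30) = 11.4 × 0.977778 = 11.1467
chicken: 24.1 × (13.65/10.14) = 24.1 × 1.346154 = 32.4423
wine: 6.3 × (33.18/23.84) = 6.3 × 1.391779 = 8.7682
soap: 33.4 × (3.78/2.59) = 33.4 × 1.459459 = 48.7459
beef: 24.8 × (10.09/9.00) = 24.8 × 1.121111 = 27.8036
Index = Σ wᵢ·(p₁ᵢ/p₀ᵢ) = 11.1467 + 32.4423 + 8.7682 + 48.7459 + 27.8036 = 128.9067

128.9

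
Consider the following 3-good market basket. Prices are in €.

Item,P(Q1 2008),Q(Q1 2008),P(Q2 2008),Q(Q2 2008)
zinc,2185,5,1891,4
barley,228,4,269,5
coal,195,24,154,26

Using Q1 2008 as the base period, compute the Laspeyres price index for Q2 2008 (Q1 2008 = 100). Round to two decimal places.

Laspeyres price index uses base-period quantities as weights.
ΣP(Q2 2008)·Q(Q1 2008) = 1891×5 + 269×4 + 154×24 = 9455 + 1076 + 3696 = 14227
ΣP(Q1 2008)·Q(Q1 2008) = 2185×5 + 228×4 + 195×24 = 10925 + 912 + 4680 = 16517
Index = 14227 / 16517 × 100 = 86.1355

86.14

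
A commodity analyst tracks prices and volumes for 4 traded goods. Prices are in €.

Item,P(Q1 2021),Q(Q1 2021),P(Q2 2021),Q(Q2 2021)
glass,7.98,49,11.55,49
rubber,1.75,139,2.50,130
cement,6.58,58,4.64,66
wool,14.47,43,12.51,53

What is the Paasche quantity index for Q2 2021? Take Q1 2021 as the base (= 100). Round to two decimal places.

108.12

Paasche quantity index uses current-period prices as weights.
ΣP(Q2 2021)·Q(Q2 2021) = 11.55×49 + 2.50×130 + 4.64×66 + 12.51×53 = 565.95 + 325 + 306.24 + 663.03 = 1860.22
ΣP(Q2 2021)·Q(Q1 2021) = 11.55×49 + 2.50×139 + 4.64×58 + 12.51×43 = 565.95 + 347.5 + 269.12 + 537.93 = 1720.5
Index = 1860.22 / 1720.5 × 100 = 108.1209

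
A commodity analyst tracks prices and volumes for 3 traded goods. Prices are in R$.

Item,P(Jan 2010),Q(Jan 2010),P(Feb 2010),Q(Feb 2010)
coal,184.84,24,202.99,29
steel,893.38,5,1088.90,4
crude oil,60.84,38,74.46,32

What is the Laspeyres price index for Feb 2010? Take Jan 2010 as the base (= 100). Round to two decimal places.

Laspeyres price index uses base-period quantities as weights.
ΣP(Feb 2010)·Q(Jan 2010) = 202.99×24 + 1088.90×5 + 74.46×38 = 4871.76 + 5444.5 + 2829.48 = 13145.74
ΣP(Jan 2010)·Q(Jan 2010) = 184.84×24 + 893.38×5 + 60.84×38 = 4436.16 + 4466.9 + 2311.92 = 11214.98
Index = 13145.74 / 11214.98 × 100 = 117.2159

117.22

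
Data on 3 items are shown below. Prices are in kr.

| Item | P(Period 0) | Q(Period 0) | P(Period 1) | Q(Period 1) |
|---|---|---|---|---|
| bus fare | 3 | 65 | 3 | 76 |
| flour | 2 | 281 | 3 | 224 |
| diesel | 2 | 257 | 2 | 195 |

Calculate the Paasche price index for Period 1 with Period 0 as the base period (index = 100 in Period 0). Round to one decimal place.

121.0

Paasche price index uses current-period quantities as weights.
ΣP(Period 1)·Q(Period 1) = 3×76 + 3×224 + 2×195 = 228 + 672 + 390 = 1290
ΣP(Period 0)·Q(Period 1) = 3×76 + 2×224 + 2×195 = 228 + 448 + 390 = 1066
Index = 1290 / 1066 × 100 = 121.0131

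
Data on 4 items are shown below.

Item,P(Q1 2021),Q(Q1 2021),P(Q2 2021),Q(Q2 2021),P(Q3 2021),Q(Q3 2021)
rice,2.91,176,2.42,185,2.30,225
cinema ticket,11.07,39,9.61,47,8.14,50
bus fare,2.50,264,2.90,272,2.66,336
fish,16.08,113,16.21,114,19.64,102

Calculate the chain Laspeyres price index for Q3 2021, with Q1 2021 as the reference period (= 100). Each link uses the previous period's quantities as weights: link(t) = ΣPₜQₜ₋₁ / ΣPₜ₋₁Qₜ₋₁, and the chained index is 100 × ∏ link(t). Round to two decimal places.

105.92

Link Q1 2021→Q2 2021:
ΣP(Q2 2021)Q(Q1 2021) = 2.42×176 + 9.61×39 + 2.90×264 + 16.21×113 = 425.92 + 374.79 + 765.6 + 1831.73 = 3398.04
ΣP(Q1 2021)Q(Q1 2021) = 2.91×176 + 11.07×39 + 2.50×264 + 16.08×113 = 512.16 + 431.73 + 660 + 1817.04 = 3420.93
link = 3398.04/3420.93 = 0.993309
Link Q2 2021→Q3 2021:
ΣP(Q3 2021)Q(Q2 2021) = 2.30×185 + 8.14×47 + 2.66×272 + 19.64×114 = 425.5 + 382.58 + 723.52 + 2238.96 = 3770.56
ΣP(Q2 2021)Q(Q2 2021) = 2.42×185 + 9.61×47 + 2.90×272 + 16.21×114 = 447.7 + 451.67 + 788.8 + 1847.94 = 3536.11
link = 3770.56/3536.11 = 1.066302
Chained index = 100 × 0.993309 × 1.066302 = 105.9167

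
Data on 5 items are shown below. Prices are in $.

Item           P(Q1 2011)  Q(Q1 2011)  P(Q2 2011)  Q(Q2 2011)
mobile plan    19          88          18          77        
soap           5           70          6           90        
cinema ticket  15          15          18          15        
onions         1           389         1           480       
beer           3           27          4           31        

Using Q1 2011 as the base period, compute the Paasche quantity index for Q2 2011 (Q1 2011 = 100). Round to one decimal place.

Paasche quantity index uses current-period prices as weights.
ΣP(Q2 2011)·Q(Q2 2011) = 18×77 + 6×90 + 18×15 + 1×480 + 4×31 = 1386 + 540 + 270 + 480 + 124 = 2800
ΣP(Q2 2011)·Q(Q1 2011) = 18×88 + 6×70 + 18×15 + 1×389 + 4×27 = 1584 + 420 + 270 + 389 + 108 = 2771
Index = 2800 / 2771 × 100 = 101.0466

101.0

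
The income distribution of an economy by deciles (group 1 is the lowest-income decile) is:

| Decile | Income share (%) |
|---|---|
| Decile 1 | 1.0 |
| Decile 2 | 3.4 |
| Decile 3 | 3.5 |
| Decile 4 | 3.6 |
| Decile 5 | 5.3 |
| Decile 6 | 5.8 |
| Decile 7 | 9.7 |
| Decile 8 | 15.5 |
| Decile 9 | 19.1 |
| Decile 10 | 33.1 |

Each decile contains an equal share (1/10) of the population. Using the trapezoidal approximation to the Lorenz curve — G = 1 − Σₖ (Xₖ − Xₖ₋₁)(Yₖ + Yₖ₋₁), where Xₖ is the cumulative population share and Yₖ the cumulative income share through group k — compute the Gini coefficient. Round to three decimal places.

Cumulative income shares Yₖ: 0.0100, 0.0440, 0.0790, 0.1150, 0.1680, 0.2260, 0.3230, 0.4780, 0.6690, 1.0000
Σ (Xₖ−Xₖ₋₁)(Yₖ+Yₖ₋₁) = (1/10)(0.0100+0.0000) + (1/10)(0.0440+0.0100) + (1/10)(0.0790+0.0440) + (1/10)(0.1150+0.0790) + (1/10)(0.1680+0.1150) + (1/10)(0.2260+0.1680) + (1/10)(0.3230+0.2260) + (1/10)(0.4780+0.3230) + (1/10)(0.6690+0.4780) + (1/10)(1.0000+0.6690)
  = 0.0010 + 0.0054 + 0.0123 + 0.0194 + 0.0283 + 0.0394 + 0.0549 + 0.0801 + 0.1147 + 0.1669 = 0.5224
G = 1 − 0.5224 = 0.4776

0.478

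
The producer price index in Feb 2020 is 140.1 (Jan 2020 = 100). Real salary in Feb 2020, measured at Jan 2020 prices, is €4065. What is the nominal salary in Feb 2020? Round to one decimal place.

Nominal = Real × (Index/100) = 4065 × (140.1/100)
        = 4065 × 1.401 = 5695.0650

5695.1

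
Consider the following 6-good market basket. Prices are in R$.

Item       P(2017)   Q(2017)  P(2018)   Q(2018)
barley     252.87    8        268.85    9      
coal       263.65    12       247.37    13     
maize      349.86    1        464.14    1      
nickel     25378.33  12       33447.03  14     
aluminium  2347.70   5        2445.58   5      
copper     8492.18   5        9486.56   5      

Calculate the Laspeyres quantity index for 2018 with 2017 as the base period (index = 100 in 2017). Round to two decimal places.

Laspeyres quantity index uses base-period prices as weights.
ΣP(2017)·Q(2018) = 252.87×9 + 263.65×13 + 349.86×1 + 25378.33×14 + 2347.70×5 + 8492.18×5 = 2275.83 + 3427.45 + 349.86 + 355296.62 + 11738.5 + 42460.9 = 415549.16
ΣP(2017)·Q(2017) = 252.87×8 + 263.65×12 + 349.86×1 + 25378.33×12 + 2347.70×5 + 8492.18×5 = 2022.96 + 3163.8 + 349.86 + 304539.96 + 11738.5 + 42460.9 = 364275.98
Index = 415549.16 / 364275.98 × 100 = 114.0754

114.08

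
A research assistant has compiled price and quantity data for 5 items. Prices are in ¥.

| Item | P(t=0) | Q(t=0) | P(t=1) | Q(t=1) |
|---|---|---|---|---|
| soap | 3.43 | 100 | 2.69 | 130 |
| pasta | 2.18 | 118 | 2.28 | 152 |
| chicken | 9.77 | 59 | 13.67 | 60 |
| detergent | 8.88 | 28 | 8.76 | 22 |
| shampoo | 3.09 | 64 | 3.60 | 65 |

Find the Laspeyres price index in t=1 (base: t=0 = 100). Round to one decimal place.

112.1

Laspeyres price index uses base-period quantities as weights.
ΣP(t=1)·Q(t=0) = 2.69×100 + 2.28×118 + 13.67×59 + 8.76×28 + 3.60×64 = 269 + 269.04 + 806.53 + 245.28 + 230.4 = 1820.25
ΣP(t=0)·Q(t=0) = 3.43×100 + 2.18×118 + 9.77×59 + 8.88×28 + 3.09×64 = 343 + 257.24 + 576.43 + 248.64 + 197.76 = 1623.07
Index = 1820.25 / 1623.07 × 100 = 112.1486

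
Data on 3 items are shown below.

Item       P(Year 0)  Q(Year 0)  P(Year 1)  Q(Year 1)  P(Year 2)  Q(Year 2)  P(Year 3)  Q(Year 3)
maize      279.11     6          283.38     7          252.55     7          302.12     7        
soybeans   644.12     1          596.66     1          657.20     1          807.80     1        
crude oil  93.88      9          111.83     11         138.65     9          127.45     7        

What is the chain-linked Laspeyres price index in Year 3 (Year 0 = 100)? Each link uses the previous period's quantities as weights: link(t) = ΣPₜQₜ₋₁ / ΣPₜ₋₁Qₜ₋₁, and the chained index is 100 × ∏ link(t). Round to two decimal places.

Link Year 0→Year 1:
ΣP(Year 1)Q(Year 0) = 283.38×6 + 596.66×1 + 111.83×9 = 1700.28 + 596.66 + 1006.47 = 3303.41
ΣP(Year 0)Q(Year 0) = 279.11×6 + 644.12×1 + 93.88×9 = 1674.66 + 644.12 + 844.92 = 3163.7
link = 3303.41/3163.7 = 1.044160
Link Year 1→Year 2:
ΣP(Year 2)Q(Year 1) = 252.55×7 + 657.20×1 + 138.65×11 = 1767.85 + 657.2 + 1525.15 = 3950.2
ΣP(Year 1)Q(Year 1) = 283.38×7 + 596.66×1 + 111.83×11 = 1983.66 + 596.66 + 1230.13 = 3810.45
link = 3950.2/3810.45 = 1.036675
Link Year 2→Year 3:
ΣP(Year 3)Q(Year 2) = 302.12×7 + 807.80×1 + 127.45×9 = 2114.84 + 807.8 + 1147.05 = 4069.69
ΣP(Year 2)Q(Year 2) = 252.55×7 + 657.20×1 + 138.65×9 = 1767.85 + 657.2 + 1247.85 = 3672.9
link = 4069.69/3672.9 = 1.108032
Chained index = 100 × 1.044160 × 1.036675 × 1.108032 = 119.9395

119.94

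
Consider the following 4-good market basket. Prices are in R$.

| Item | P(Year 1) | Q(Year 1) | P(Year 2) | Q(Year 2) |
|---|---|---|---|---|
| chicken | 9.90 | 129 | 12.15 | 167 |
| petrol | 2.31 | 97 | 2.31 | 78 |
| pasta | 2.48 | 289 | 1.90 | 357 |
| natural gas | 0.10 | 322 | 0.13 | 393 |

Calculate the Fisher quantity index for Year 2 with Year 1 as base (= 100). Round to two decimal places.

Laspeyres component (base-period weights):
ΣP(Year 1)Q(Year 2) = 9.90×167 + 2.31×78 + 2.48×357 + 0.10×393 = 1653.3 + 180.18 + 885.36 + 39.3 = 2758.14
ΣP(Year 1)Q(Year 1) = 9.90×129 + 2.31×97 + 2.48×289 + 0.10×322 = 1277.1 + 224.07 + 716.72 + 32.2 = 2250.09
L = 2758.14 / 2250.09 × 100 = 122.5791
Paasche component (current-period weights):
ΣP(Year 2)Q(Year 2) = 12.15×167 + 2.31×78 + 1.90×357 + 0.13×393 = 2029.05 + 180.18 + 678.3 + 51.09 = 2938.62
ΣP(Year 2)Q(Year 1) = 12.15×129 + 2.31×97 + 1.90×289 + 0.13×322 = 1567.35 + 224.07 + 549.1 + 41.86 = 2382.38
P = 2938.62 / 2382.38 × 100 = 123.3481
Fisher = √(L × P) = √(122.5791 × 123.3481) = 122.9630

122.96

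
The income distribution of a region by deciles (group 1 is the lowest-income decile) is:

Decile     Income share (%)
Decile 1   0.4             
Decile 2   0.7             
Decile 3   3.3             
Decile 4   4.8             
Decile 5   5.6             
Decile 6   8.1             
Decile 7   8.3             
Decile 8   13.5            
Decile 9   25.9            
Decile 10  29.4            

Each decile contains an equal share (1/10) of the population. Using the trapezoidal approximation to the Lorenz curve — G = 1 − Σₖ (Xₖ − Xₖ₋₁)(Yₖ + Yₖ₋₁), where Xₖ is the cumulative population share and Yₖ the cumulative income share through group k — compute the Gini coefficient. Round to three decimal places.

0.501

Cumulative income shares Yₖ: 0.0040, 0.0110, 0.0440, 0.0920, 0.1480, 0.2290, 0.3120, 0.4470, 0.7060, 1.0000
Σ (Xₖ−Xₖ₋₁)(Yₖ+Yₖ₋₁) = (1/10)(0.0040+0.0000) + (1/10)(0.0110+0.0040) + (1/10)(0.0440+0.0110) + (1/10)(0.0920+0.0440) + (1/10)(0.1480+0.0920) + (1/10)(0.2290+0.1480) + (1/10)(0.3120+0.2290) + (1/10)(0.4470+0.3120) + (1/10)(0.7060+0.4470) + (1/10)(1.0000+0.7060)
  = 0.0004 + 0.0015 + 0.0055 + 0.0136 + 0.0240 + 0.0377 + 0.0541 + 0.0759 + 0.1153 + 0.1706 = 0.4986
G = 1 − 0.4986 = 0.5014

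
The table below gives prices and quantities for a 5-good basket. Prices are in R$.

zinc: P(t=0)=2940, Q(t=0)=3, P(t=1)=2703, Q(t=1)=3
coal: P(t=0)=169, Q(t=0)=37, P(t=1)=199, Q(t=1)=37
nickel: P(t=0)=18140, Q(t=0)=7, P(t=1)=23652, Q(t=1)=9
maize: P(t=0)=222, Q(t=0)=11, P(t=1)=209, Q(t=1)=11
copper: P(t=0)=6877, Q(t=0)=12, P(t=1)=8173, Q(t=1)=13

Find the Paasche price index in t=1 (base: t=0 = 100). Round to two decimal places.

124.69

Paasche price index uses current-period quantities as weights.
ΣP(t=1)·Q(t=1) = 2703×3 + 199×37 + 23652×9 + 209×11 + 8173×13 = 8109 + 7363 + 212868 + 2299 + 106249 = 336888
ΣP(t=0)·Q(t=1) = 2940×3 + 169×37 + 18140×9 + 222×11 + 6877×13 = 8820 + 6253 + 163260 + 2442 + 89401 = 270176
Index = 336888 / 270176 × 100 = 124.6921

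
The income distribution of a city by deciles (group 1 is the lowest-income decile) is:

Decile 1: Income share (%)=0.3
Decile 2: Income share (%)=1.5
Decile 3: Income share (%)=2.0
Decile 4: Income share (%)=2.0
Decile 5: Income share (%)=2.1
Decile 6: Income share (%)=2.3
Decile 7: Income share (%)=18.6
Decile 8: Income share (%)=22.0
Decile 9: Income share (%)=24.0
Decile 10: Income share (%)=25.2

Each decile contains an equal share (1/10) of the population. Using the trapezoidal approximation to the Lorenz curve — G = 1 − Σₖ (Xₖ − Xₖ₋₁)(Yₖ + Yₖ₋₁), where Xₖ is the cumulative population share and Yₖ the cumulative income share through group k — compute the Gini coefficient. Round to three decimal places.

Cumulative income shares Yₖ: 0.0030, 0.0180, 0.0380, 0.0580, 0.0790, 0.1020, 0.2880, 0.5080, 0.7480, 1.0000
Σ (Xₖ−Xₖ₋₁)(Yₖ+Yₖ₋₁) = (1/10)(0.0030+0.0000) + (1/10)(0.0180+0.0030) + (1/10)(0.0380+0.0180) + (1/10)(0.0580+0.0380) + (1/10)(0.0790+0.0580) + (1/10)(0.1020+0.0790) + (1/10)(0.2880+0.1020) + (1/10)(0.5080+0.2880) + (1/10)(0.7480+0.5080) + (1/10)(1.0000+0.7480)
  = 0.0003 + 0.0021 + 0.0056 + 0.0096 + 0.0137 + 0.0181 + 0.0390 + 0.0796 + 0.1256 + 0.1748 = 0.4684
G = 1 − 0.4684 = 0.5316

0.532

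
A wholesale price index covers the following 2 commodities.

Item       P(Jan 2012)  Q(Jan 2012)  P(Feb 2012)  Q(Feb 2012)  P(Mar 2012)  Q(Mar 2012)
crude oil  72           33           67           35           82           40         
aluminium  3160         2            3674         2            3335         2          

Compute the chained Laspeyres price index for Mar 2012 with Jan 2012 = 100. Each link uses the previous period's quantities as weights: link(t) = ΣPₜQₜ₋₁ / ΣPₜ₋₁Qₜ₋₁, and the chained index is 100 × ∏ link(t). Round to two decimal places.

Link Jan 2012→Feb 2012:
ΣP(Feb 2012)Q(Jan 2012) = 67×33 + 3674×2 = 2211 + 7348 = 9559
ΣP(Jan 2012)Q(Jan 2012) = 72×33 + 3160×2 = 2376 + 6320 = 8696
link = 9559/8696 = 1.099241
Link Feb 2012→Mar 2012:
ΣP(Mar 2012)Q(Feb 2012) = 82×35 + 3335×2 = 2870 + 6670 = 9540
ΣP(Feb 2012)Q(Feb 2012) = 67×35 + 3674×2 = 2345 + 7348 = 9693
link = 9540/9693 = 0.984215
Chained index = 100 × 1.099241 × 0.984215 = 108.1890

108.19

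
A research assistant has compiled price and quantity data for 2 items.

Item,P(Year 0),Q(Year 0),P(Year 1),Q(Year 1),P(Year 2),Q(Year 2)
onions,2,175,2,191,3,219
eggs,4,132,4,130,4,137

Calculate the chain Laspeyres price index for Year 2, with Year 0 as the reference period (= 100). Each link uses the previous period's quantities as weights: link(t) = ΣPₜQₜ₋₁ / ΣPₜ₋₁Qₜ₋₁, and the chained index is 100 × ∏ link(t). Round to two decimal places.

121.18

Link Year 0→Year 1:
ΣP(Year 1)Q(Year 0) = 2×175 + 4×132 = 350 + 528 = 878
ΣP(Year 0)Q(Year 0) = 2×175 + 4×132 = 350 + 528 = 878
link = 878/878 = 1.000000
Link Year 1→Year 2:
ΣP(Year 2)Q(Year 1) = 3×191 + 4×130 = 573 + 520 = 1093
ΣP(Year 1)Q(Year 1) = 2×191 + 4×130 = 382 + 520 = 902
link = 1093/902 = 1.211752
Chained index = 100 × 1.000000 × 1.211752 = 121.1752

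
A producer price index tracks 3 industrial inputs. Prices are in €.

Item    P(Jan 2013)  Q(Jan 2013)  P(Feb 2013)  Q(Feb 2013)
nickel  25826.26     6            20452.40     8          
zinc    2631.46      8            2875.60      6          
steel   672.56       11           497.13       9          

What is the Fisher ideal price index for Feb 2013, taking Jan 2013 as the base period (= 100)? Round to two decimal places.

81.78

Laspeyres component (base-period weights):
ΣP(Feb 2013)Q(Jan 2013) = 20452.40×6 + 2875.60×8 + 497.13×11 = 122714.4 + 23004.8 + 5468.43 = 151187.63
ΣP(Jan 2013)Q(Jan 2013) = 25826.26×6 + 2631.46×8 + 672.56×11 = 154957.56 + 21051.68 + 7398.16 = 183407.4
L = 151187.63 / 183407.4 × 100 = 82.4327
Paasche component (current-period weights):
ΣP(Feb 2013)Q(Feb 2013) = 20452.40×8 + 2875.60×6 + 497.13×9 = 163619.2 + 17253.6 + 4474.17 = 185346.97
ΣP(Jan 2013)Q(Feb 2013) = 25826.26×8 + 2631.46×6 + 672.56×9 = 206610.08 + 15788.76 + 6053.04 = 228451.88
P = 185346.97 / 228451.88 × 100 = 81.1317
Fisher = √(L × P) = √(82.4327 × 81.1317) = 81.7796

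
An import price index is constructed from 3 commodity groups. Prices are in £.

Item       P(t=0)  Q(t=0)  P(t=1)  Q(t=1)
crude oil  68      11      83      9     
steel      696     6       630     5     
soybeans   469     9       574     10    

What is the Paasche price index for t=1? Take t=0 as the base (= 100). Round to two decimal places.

Paasche price index uses current-period quantities as weights.
ΣP(t=1)·Q(t=1) = 83×9 + 630×5 + 574×10 = 747 + 3150 + 5740 = 9637
ΣP(t=0)·Q(t=1) = 68×9 + 696×5 + 469×10 = 612 + 3480 + 4690 = 8782
Index = 9637 / 8782 × 100 = 109.7358

109.74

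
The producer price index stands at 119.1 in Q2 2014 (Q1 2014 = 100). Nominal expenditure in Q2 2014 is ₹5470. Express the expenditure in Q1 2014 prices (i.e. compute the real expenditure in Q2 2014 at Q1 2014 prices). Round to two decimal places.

4592.78

Real = Nominal ÷ (Index/100) = 5470 ÷ (119.1/100)
     = 5470 ÷ 1.191 = 4592.7792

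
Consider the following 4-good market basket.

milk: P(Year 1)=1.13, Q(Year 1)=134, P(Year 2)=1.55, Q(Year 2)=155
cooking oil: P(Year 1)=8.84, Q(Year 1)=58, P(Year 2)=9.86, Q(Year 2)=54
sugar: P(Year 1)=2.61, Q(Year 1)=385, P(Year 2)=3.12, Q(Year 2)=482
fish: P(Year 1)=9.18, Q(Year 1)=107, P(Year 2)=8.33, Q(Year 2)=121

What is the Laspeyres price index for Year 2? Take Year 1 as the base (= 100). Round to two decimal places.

108.33

Laspeyres price index uses base-period quantities as weights.
ΣP(Year 2)·Q(Year 1) = 1.55×134 + 9.86×58 + 3.12×385 + 8.33×107 = 207.7 + 571.88 + 1201.2 + 891.31 = 2872.09
ΣP(Year 1)·Q(Year 1) = 1.13×134 + 8.84×58 + 2.61×385 + 9.18×107 = 151.42 + 512.72 + 1004.85 + 982.26 = 2651.25
Index = 2872.09 / 2651.25 × 100 = 108.3297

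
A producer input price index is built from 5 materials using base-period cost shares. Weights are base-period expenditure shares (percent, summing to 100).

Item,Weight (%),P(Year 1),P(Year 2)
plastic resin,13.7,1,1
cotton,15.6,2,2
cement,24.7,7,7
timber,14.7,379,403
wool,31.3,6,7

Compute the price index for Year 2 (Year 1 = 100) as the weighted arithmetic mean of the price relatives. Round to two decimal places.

plastic resin: 13.7 × (1/1) = 13.7 × 1.000000 = 13.7000
cotton: 15.6 × (2/2) = 15.6 × 1.000000 = 15.6000
cement: 24.7 × (7/7) = 24.7 × 1.000000 = 24.7000
timber: 14.7 × (403/379) = 14.7 × 1.063325 = 15.6309
wool: 31.3 × (7/6) = 31.3 × 1.166667 = 36.5167
Index = Σ wᵢ·(p₁ᵢ/p₀ᵢ) = 13.7000 + 15.6000 + 24.7000 + 15.6309 + 36.5167 = 106.1475

106.15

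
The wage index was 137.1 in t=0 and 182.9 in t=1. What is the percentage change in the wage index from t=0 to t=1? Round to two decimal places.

33.41%

Change = (182.9 − 137.1) / 137.1 × 100
       = 45.8 / 137.1 × 100 = 33.4063%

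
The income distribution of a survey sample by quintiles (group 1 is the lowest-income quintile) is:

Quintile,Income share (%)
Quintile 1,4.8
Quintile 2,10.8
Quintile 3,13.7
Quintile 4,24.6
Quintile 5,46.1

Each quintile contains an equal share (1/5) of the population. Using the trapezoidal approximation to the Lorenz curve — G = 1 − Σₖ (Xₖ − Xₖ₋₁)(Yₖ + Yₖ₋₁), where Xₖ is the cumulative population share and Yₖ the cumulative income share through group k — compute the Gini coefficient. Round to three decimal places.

Cumulative income shares Yₖ: 0.0480, 0.1560, 0.2930, 0.5390, 1.0000
Σ (Xₖ−Xₖ₋₁)(Yₖ+Yₖ₋₁) = (1/5)(0.0480+0.0000) + (1/5)(0.1560+0.0480) + (1/5)(0.2930+0.1560) + (1/5)(0.5390+0.2930) + (1/5)(1.0000+0.5390)
  = 0.0096 + 0.0408 + 0.0898 + 0.1664 + 0.3078 = 0.6144
G = 1 − 0.6144 = 0.3856

0.386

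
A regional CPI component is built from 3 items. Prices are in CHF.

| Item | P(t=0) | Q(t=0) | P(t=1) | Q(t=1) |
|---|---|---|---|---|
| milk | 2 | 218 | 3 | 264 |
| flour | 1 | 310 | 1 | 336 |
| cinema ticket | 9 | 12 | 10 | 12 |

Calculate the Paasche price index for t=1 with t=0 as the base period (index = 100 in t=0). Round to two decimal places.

128.40

Paasche price index uses current-period quantities as weights.
ΣP(t=1)·Q(t=1) = 3×264 + 1×336 + 10×12 = 792 + 336 + 120 = 1248
ΣP(t=0)·Q(t=1) = 2×264 + 1×336 + 9×12 = 528 + 336 + 108 = 972
Index = 1248 / 972 × 100 = 128.3951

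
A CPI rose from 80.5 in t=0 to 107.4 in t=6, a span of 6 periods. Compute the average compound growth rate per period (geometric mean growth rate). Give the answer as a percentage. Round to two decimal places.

4.92%

Growth factor = (107.4/80.5)^(1/6) = (1.334161)^(1/6) = 1.049224
Growth rate = 1.049224 − 1 = 0.049224 = 4.9224%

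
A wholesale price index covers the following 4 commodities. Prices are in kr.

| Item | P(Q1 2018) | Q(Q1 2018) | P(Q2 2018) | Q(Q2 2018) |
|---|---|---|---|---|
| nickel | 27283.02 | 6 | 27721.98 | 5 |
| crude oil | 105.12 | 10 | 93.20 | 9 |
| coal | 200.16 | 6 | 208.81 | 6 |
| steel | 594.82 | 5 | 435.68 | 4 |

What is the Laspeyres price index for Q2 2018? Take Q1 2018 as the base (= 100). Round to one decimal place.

101.0

Laspeyres price index uses base-period quantities as weights.
ΣP(Q2 2018)·Q(Q1 2018) = 27721.98×6 + 93.20×10 + 208.81×6 + 435.68×5 = 166331.88 + 932 + 1252.86 + 2178.4 = 170695.14
ΣP(Q1 2018)·Q(Q1 2018) = 27283.02×6 + 105.12×10 + 200.16×6 + 594.82×5 = 163698.12 + 1051.2 + 1200.96 + 2974.1 = 168924.38
Index = 170695.14 / 168924.38 × 100 = 101.0483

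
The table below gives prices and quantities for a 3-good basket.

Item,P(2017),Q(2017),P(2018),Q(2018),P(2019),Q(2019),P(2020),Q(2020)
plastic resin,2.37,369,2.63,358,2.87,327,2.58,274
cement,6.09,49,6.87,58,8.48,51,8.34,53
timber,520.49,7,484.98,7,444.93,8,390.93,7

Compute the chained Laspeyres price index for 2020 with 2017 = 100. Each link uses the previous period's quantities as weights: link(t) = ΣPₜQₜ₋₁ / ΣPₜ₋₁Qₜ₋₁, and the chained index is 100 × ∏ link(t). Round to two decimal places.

Link 2017→2018:
ΣP(2018)Q(2017) = 2.63×369 + 6.87×49 + 484.98×7 = 970.47 + 336.63 + 3394.86 = 4701.96
ΣP(2017)Q(2017) = 2.37×369 + 6.09×49 + 520.49×7 = 874.53 + 298.41 + 3643.43 = 4816.37
link = 4701.96/4816.37 = 0.976246
Link 2018→2019:
ΣP(2019)Q(2018) = 2.87×358 + 8.48×58 + 444.93×7 = 1027.46 + 491.84 + 3114.51 = 4633.81
ΣP(2018)Q(2018) = 2.63×358 + 6.87×58 + 484.98×7 = 941.54 + 398.46 + 3394.86 = 4734.86
link = 4633.81/4734.86 = 0.978658
Link 2019→2020:
ΣP(2020)Q(2019) = 2.58×327 + 8.34×51 + 390.93×8 = 843.66 + 425.34 + 3127.44 = 4396.44
ΣP(2019)Q(2019) = 2.87×327 + 8.48×51 + 444.93×8 = 938.49 + 432.48 + 3559.44 = 4930.41
link = 4396.44/4930.41 = 0.891699
Chained index = 100 × 0.976246 × 0.978658 × 0.891699 = 85.1939

85.19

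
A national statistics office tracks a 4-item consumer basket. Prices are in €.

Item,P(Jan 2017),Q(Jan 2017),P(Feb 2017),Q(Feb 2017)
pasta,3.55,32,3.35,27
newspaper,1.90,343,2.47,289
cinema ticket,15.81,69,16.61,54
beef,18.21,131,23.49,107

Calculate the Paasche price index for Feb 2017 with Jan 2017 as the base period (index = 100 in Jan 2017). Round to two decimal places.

Paasche price index uses current-period quantities as weights.
ΣP(Feb 2017)·Q(Feb 2017) = 3.35×27 + 2.47×289 + 16.61×54 + 23.49×107 = 90.45 + 713.83 + 896.94 + 2513.43 = 4214.65
ΣP(Jan 2017)·Q(Feb 2017) = 3.55×27 + 1.90×289 + 15.81×54 + 18.21×107 = 95.85 + 549.1 + 853.74 + 1948.47 = 3447.16
Index = 4214.65 / 3447.16 × 100 = 122.2644

122.26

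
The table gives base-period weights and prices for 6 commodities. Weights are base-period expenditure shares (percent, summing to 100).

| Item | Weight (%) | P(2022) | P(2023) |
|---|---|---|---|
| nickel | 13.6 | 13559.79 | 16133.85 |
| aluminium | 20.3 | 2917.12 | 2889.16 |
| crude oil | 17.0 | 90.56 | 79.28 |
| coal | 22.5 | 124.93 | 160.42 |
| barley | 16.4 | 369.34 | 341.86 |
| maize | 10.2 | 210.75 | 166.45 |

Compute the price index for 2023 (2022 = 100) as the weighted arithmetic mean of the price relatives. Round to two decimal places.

103.30

nickel: 13.6 × (16133.85/13559.79) = 13.6 × 1.189830 = 16.1817
aluminium: 20.3 × (2889.16/2917.12) = 20.3 × 0.990415 = 20.1054
crude oil: 17.0 × (79.28/90.56) = 17.0 × 0.875442 = 14.8825
coal: 22.5 × (160.42/124.93) = 22.5 × 1.284079 = 28.8918
barley: 16.4 × (341.86/369.34) = 16.4 × 0.925597 = 15.1798
maize: 10.2 × (166.45/210.75) = 10.2 × 0.789798 = 8.0559
Index = Σ wᵢ·(p₁ᵢ/p₀ᵢ) = 16.1817 + 20.1054 + 14.8825 + 28.8918 + 15.1798 + 8.0559 = 103.2971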